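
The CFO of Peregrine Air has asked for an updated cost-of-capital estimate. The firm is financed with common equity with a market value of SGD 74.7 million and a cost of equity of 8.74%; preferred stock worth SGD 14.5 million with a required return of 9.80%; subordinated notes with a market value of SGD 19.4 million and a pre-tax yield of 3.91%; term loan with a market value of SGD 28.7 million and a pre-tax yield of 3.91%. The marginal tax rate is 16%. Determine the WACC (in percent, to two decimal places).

6.94%

Total capital V = 74.7 + 14.5 + 19.4 + 28.7 = 137.3.
Equity: weight = 74.7/137.3 = 0.5441; cost = 8.74%.
Preferred: weight = 14.5/137.3 = 0.1056; cost = 9.8%.
Subordinated notes: weight = 19.4/137.3 = 0.1413; after-tax cost = 3.91% × (1 − 16%) = 3.2844%.
Term loan: weight = 28.7/137.3 = 0.2090; after-tax cost = 3.91% × (1 − 16%) = 3.2844%.
WACC = 0.5441 × 8.7400% + 0.1056 × 9.8000% + 0.1413 × 3.2844% + 0.2090 × 3.2844% = 6.9407%.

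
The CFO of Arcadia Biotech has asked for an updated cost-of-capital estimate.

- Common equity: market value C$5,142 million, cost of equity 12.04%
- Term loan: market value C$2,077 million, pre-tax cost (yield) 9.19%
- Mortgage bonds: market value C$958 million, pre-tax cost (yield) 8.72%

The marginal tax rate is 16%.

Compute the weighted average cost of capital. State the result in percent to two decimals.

Total capital V = 5142 + 2077 + 958 = 8177.
Equity: weight = 5142/8177 = 0.6288; cost = 12.04%.
Term loan: weight = 2077/8177 = 0.2540; after-tax cost = 9.19% × (1 − 16%) = 7.7196%.
Mortgage bonds: weight = 958/8177 = 0.1172; after-tax cost = 8.72% × (1 − 16%) = 7.3248%.
WACC = 0.6288 × 12.0400% + 0.2540 × 7.7196% + 0.1172 × 7.3248% = 10.3902%.

10.39%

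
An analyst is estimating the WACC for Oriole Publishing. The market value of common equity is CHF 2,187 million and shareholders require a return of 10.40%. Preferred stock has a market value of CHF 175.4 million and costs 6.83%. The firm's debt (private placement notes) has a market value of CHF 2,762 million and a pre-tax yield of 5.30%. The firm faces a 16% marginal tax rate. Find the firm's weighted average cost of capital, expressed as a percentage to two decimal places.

Total capital V = 2187 + 175.4 + 2762 = 5124.4.
Equity: weight = 2187/5124.4 = 0.4268; cost = 10.4%.
Preferred: weight = 175.4/5124.4 = 0.0342; cost = 6.83%.
Private placement notes: weight = 2762/5124.4 = 0.5390; after-tax cost = 5.3% × (1 − 16%) = 4.4520%.
WACC = 0.4268 × 10.4000% + 0.0342 × 6.8300% + 0.5390 × 4.4520% = 7.0719%.

7.07%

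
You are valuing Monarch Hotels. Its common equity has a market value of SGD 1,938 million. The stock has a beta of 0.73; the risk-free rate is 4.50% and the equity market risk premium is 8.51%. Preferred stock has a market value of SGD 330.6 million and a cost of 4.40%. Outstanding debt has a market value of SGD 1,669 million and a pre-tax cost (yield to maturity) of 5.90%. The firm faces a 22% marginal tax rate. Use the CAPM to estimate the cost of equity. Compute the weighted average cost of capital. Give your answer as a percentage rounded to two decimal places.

7.59%

Cost of equity via CAPM: Re = 4.5% + 0.73 × 8.51% = 10.7123%.
Total capital V = 1938 + 330.6 + 1669 = 3937.6.
Equity: weight = 1938/3937.6 = 0.4922; cost = 10.7123%.
Preferred: weight = 330.6/3937.6 = 0.0840; cost = 4.4%.
Debt: weight = 1669/3937.6 = 0.4239; after-tax cost = 5.9% × (1 − 22%) = 4.6020%.
WACC = 0.4922 × 10.7123% + 0.0840 × 4.4000% + 0.4239 × 4.6020% = 7.5924%.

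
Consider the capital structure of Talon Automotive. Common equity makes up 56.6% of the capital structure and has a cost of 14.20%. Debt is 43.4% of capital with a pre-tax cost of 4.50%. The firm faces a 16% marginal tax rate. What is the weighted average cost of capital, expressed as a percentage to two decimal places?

After-tax cost of debt = 4.5% × (1 − 16%) = 3.7800%.
WACC = 0.566 × 14.2000% + 0.434 × 3.7800% = 9.6777%.

9.68%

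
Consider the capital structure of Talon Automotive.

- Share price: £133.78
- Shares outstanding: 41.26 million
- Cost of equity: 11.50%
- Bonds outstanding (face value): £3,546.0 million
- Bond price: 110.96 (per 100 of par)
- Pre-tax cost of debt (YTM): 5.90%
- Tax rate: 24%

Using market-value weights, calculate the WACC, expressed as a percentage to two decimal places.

8.58%

Market value of equity E = 133.78 × 41.26m = 5519.7628m. Market value of debt D = 3546m × 110.96/100 = 3934.6416m.
Total capital V = 5519.7628 + 3934.6416 = 9454.4044.
Equity: weight = 5519.7628/9454.4044 = 0.5838; cost = 11.5%.
Bonds outstanding: weight = 3934.6416/9454.4044 = 0.4162; after-tax cost = 5.9% × (1 − 24%) = 4.4840%.
WACC = 0.5838 × 11.5000% + 0.4162 × 4.4840% = 8.5801%.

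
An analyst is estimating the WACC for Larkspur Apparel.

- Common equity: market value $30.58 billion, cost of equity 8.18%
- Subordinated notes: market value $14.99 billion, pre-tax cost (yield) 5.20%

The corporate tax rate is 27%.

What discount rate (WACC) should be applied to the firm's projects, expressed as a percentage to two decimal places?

Total capital V = 30.58 + 14.99 = 45.57.
Equity: weight = 30.58/45.57 = 0.6711; cost = 8.18%.
Subordinated notes: weight = 14.99/45.57 = 0.3289; after-tax cost = 5.2% × (1 − 27%) = 3.7960%.
WACC = 0.6711 × 8.1800% + 0.3289 × 3.7960% = 6.7379%.

6.74%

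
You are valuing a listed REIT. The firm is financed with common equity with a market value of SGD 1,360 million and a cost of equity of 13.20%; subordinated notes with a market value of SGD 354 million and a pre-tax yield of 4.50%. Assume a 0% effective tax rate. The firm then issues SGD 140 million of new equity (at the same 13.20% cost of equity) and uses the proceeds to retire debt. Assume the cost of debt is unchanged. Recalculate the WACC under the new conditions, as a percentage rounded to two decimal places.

After the change:
Total capital V = 1500 + 214 = 1714.
Equity: weight = 1500/1714 = 0.8751; cost = 13.2%.
Subordinated notes: weight = 214/1714 = 0.1249; after-tax cost = 4.5% × (1 − 0%) = 4.5000%.
WACC = 0.8751 × 13.2000% + 0.1249 × 4.5000% = 12.1138%.

12.11%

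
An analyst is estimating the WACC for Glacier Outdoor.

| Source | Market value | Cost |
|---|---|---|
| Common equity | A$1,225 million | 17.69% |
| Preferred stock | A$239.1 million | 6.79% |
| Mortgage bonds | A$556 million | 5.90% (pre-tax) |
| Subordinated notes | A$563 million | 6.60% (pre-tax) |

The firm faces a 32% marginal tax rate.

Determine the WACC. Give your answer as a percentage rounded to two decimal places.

Total capital V = 1225 + 239.1 + 556 + 563 = 2583.1.
Equity: weight = 1225/2583.1 = 0.4742; cost = 17.69%.
Preferred: weight = 239.1/2583.1 = 0.0926; cost = 6.79%.
Mortgage bonds: weight = 556/2583.1 = 0.2152; after-tax cost = 5.9% × (1 − 32%) = 4.0120%.
Subordinated notes: weight = 563/2583.1 = 0.2180; after-tax cost = 6.6% × (1 − 32%) = 4.4880%.
WACC = 0.4742 × 17.6900% + 0.0926 × 6.7900% + 0.2152 × 4.0120% + 0.2180 × 4.4880% = 10.8595%.

10.86%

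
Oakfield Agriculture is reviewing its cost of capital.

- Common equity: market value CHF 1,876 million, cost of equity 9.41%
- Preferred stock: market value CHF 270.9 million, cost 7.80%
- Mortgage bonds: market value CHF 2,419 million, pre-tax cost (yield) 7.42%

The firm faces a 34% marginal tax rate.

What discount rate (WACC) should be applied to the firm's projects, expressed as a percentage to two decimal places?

6.92%

Total capital V = 1876 + 270.9 + 2419 = 4565.9.
Equity: weight = 1876/4565.9 = 0.4109; cost = 9.41%.
Preferred: weight = 270.9/4565.9 = 0.0593; cost = 7.8%.
Mortgage bonds: weight = 2419/4565.9 = 0.5298; after-tax cost = 7.42% × (1 − 34%) = 4.8972%.
WACC = 0.4109 × 9.4100% + 0.0593 × 7.8000% + 0.5298 × 4.8972% = 6.9236%.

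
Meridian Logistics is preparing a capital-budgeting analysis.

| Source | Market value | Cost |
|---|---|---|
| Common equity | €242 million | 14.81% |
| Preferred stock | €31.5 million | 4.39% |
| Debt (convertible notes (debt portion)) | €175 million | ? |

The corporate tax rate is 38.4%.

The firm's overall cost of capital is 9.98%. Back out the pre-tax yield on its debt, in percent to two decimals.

6.99%

Total capital V = 242 + 31.5 + 175 = 448.5.
Equity weight = 242/448.5 = 0.5396.
Preferred weight = 31.5/448.5 = 0.0702.
Convertible notes (debt portion) weight = 175/448.5 = 0.3902.
Equity contribution = 0.5396 × 14.81% = 7.9911%.
Preferred contribution = 0.0702 × 4.39% = 0.3083%.
Remaining for debt = 9.98% − 8.2995% = 1.6805%.
Rd × (1 − 38.4%) × 0.3902 = 1.6805%  ⇒  Rd = 6.9919%.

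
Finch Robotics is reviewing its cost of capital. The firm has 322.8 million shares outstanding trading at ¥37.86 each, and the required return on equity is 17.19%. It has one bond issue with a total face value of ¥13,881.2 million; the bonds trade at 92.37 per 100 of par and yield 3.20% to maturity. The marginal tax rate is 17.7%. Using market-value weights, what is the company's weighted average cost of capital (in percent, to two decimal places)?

Market value of equity E = 37.86 × 322.8m = 12221.208m. Market value of debt D = 13881.2m × 92.37/100 = 12822.06444m.
Total capital V = 12221.208 + 12822.06444 = 25043.27244.
Equity: weight = 12221.208/25043.27244 = 0.4880; cost = 17.19%.
Bonds outstanding: weight = 12822.06444/25043.27244 = 0.5120; after-tax cost = 3.2% × (1 − 17.7%) = 2.6336%.
WACC = 0.4880 × 17.1900% + 0.5120 × 2.6336% = 9.7372%.

9.74%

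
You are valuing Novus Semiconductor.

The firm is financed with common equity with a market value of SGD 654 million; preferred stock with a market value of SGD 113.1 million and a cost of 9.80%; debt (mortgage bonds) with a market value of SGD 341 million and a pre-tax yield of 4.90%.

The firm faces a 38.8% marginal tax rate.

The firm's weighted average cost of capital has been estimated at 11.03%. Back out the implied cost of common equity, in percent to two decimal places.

15.43%

Total capital V = 654 + 113.1 + 341 = 1108.1.
Equity weight = 654/1108.1 = 0.5902.
Preferred weight = 113.1/1108.1 = 0.1021.
Mortgage bonds weight = 341/1108.1 = 0.3077.
Debt contribution = 0.3077 × 4.9% × (1 − 38.8%) = 0.9228%.
Preferred contribution = 0.1021 × 9.8% = 1.0003%.
Required equity contribution = 11.03% − 1.9231% = 9.1069%.
Re = 9.1069% / 0.5902 = 15.4302%.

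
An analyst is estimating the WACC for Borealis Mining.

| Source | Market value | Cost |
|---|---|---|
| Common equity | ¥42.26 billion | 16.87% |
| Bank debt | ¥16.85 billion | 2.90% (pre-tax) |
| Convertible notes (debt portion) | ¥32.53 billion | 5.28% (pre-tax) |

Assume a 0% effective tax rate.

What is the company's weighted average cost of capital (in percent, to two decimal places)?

10.19%

Total capital V = 42.26 + 16.85 + 32.53 = 91.64.
Equity: weight = 42.26/91.64 = 0.4612; cost = 16.87%.
Bank debt: weight = 16.85/91.64 = 0.1839; after-tax cost = 2.9% × (1 − 0%) = 2.9000%.
Convertible notes (debt portion): weight = 32.53/91.64 = 0.3550; after-tax cost = 5.28% × (1 − 0%) = 5.2800%.
WACC = 0.4612 × 16.8700% + 0.1839 × 2.9000% + 0.3550 × 5.2800% = 10.1871%.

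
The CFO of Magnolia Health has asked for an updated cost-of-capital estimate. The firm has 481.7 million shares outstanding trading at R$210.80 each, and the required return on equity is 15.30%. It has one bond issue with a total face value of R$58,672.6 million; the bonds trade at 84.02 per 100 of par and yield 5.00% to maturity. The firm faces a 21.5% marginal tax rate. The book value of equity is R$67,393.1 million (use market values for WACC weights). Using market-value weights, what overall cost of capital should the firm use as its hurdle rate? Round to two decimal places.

11.58%

Market value of equity E = 210.8 × 481.7m = 101542.36m. Market value of debt D = 58672.6m × 84.02/100 = 49296.71852m.
Total capital V = 101542.36 + 49296.71852 = 150839.07852.
Equity: weight = 101542.36/150839.07852 = 0.6732; cost = 15.3%.
Bonds outstanding: weight = 49296.71852/150839.07852 = 0.3268; after-tax cost = 5% × (1 − 21.5%) = 3.9250%.
WACC = 0.6732 × 15.3000% + 0.3268 × 3.9250% = 11.5825%.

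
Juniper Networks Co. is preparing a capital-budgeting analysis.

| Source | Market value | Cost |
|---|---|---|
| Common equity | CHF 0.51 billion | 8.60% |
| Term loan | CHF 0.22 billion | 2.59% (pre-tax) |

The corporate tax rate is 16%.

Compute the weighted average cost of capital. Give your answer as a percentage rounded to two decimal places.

6.66%

Total capital V = 0.51 + 0.22 = 0.73.
Equity: weight = 0.51/0.73 = 0.6986; cost = 8.6%.
Term loan: weight = 0.22/0.73 = 0.3014; after-tax cost = 2.59% × (1 − 16%) = 2.1756%.
WACC = 0.6986 × 8.6000% + 0.3014 × 2.1756% = 6.6639%.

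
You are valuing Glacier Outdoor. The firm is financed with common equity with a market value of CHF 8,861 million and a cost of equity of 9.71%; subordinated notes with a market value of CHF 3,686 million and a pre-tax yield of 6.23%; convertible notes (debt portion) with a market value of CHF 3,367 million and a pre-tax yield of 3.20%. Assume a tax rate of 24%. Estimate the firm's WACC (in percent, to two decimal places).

Total capital V = 8861 + 3686 + 3367 = 15914.
Equity: weight = 8861/15914 = 0.5568; cost = 9.71%.
Subordinated notes: weight = 3686/15914 = 0.2316; after-tax cost = 6.23% × (1 − 24%) = 4.7348%.
Convertible notes (debt portion): weight = 3367/15914 = 0.2116; after-tax cost = 3.2% × (1 − 24%) = 2.4320%.
WACC = 0.5568 × 9.7100% + 0.2316 × 4.7348% + 0.2116 × 2.4320% = 7.0178%.

7.02%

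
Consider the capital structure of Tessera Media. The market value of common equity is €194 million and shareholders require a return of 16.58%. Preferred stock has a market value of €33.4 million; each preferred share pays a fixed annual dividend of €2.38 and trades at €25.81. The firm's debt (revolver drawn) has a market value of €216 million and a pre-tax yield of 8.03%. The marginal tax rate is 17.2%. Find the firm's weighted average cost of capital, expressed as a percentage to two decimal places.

Cost of preferred: Rp = 2.38 / 25.81 = 9.2212%.
Total capital V = 194 + 33.4 + 216 = 443.4.
Equity: weight = 194/443.4 = 0.4375; cost = 16.58%.
Preferred: weight = 33.4/443.4 = 0.0753; cost = 9.2212%.
Revolver drawn: weight = 216/443.4 = 0.4871; after-tax cost = 8.03% × (1 − 17.2%) = 6.6488%.
WACC = 0.4375 × 16.5800% + 0.0753 × 9.2212% + 0.4871 × 6.6488% = 11.1878%.

11.19%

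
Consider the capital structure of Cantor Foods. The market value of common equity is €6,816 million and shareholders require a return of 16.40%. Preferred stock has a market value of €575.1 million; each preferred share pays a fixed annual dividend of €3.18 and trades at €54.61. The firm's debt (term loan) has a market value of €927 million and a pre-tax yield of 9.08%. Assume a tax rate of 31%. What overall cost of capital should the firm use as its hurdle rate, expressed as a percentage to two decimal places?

Cost of preferred: Rp = 3.18 / 54.61 = 5.8231%.
Total capital V = 6816 + 575.1 + 927 = 8318.1.
Equity: weight = 6816/8318.1 = 0.8194; cost = 16.4%.
Preferred: weight = 575.1/8318.1 = 0.0691; cost = 5.8231%.
Term loan: weight = 927/8318.1 = 0.1114; after-tax cost = 9.08% × (1 − 31%) = 6.2652%.
WACC = 0.8194 × 16.4000% + 0.0691 × 5.8231% + 0.1114 × 6.2652% = 14.5393%.

14.54%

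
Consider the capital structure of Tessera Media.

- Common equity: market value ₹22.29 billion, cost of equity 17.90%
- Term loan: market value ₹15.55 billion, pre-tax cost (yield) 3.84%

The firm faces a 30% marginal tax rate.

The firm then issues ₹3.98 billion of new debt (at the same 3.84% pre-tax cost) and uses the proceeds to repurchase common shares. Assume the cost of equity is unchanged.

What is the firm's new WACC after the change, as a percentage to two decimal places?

10.05%

After the change:
Total capital V = 18.31 + 19.53 = 37.84.
Equity: weight = 18.31/37.84 = 0.4839; cost = 17.9%.
Term loan: weight = 19.53/37.84 = 0.5161; after-tax cost = 3.84% × (1 − 30%) = 2.6880%.
WACC = 0.4839 × 17.9000% + 0.5161 × 2.6880% = 10.0488%.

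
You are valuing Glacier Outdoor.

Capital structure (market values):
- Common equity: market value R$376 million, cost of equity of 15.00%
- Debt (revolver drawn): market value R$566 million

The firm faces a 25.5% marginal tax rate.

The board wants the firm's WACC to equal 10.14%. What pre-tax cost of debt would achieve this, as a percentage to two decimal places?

Total capital V = 376 + 566 = 942.
Equity weight = 376/942 = 0.3992.
Revolver drawn weight = 566/942 = 0.6008.
Equity contribution = 0.3992 × 15% = 5.9873%.
Remaining for debt = 10.14% − 5.9873% = 4.1527%.
Rd × (1 − 25.5%) × 0.6008 = 4.1527%  ⇒  Rd = 9.2771%.

9.28%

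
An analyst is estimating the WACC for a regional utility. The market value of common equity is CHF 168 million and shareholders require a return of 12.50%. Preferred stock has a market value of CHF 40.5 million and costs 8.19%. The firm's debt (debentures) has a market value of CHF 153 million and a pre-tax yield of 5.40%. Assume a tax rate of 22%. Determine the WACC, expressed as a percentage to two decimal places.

Total capital V = 168 + 40.5 + 153 = 361.5.
Equity: weight = 168/361.5 = 0.4647; cost = 12.5%.
Preferred: weight = 40.5/361.5 = 0.1120; cost = 8.19%.
Debentures: weight = 153/361.5 = 0.4232; after-tax cost = 5.4% × (1 − 22%) = 4.2120%.
WACC = 0.4647 × 12.5000% + 0.1120 × 8.1900% + 0.4232 × 4.2120% = 8.5094%.

8.51%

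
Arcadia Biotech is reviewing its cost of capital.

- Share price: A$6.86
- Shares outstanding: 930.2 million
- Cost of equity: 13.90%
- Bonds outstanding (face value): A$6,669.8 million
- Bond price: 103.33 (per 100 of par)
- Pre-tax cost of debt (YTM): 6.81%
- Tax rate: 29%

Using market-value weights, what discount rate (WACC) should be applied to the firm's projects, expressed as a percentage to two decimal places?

Market value of equity E = 6.86 × 930.2m = 6381.172m. Market value of debt D = 6669.8m × 103.33/100 = 6891.90434m.
Total capital V = 6381.172 + 6891.90434 = 13273.07634.
Equity: weight = 6381.172/13273.07634 = 0.4808; cost = 13.9%.
Bonds outstanding: weight = 6891.90434/13273.07634 = 0.5192; after-tax cost = 6.81% × (1 − 29%) = 4.8351%.
WACC = 0.4808 × 13.9000% + 0.5192 × 4.8351% = 9.1931%.

9.19%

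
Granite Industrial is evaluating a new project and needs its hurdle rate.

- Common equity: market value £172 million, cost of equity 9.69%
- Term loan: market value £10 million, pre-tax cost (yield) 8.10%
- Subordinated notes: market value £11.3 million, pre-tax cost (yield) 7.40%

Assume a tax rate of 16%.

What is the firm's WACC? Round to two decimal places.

Total capital V = 172 + 10 + 11.3 = 193.3.
Equity: weight = 172/193.3 = 0.8898; cost = 9.69%.
Term loan: weight = 10/193.3 = 0.0517; after-tax cost = 8.1% × (1 − 16%) = 6.8040%.
Subordinated notes: weight = 11.3/193.3 = 0.0585; after-tax cost = 7.4% × (1 − 16%) = 6.2160%.
WACC = 0.8898 × 9.6900% + 0.0517 × 6.8040% + 0.0585 × 6.2160% = 9.3376%.

9.34%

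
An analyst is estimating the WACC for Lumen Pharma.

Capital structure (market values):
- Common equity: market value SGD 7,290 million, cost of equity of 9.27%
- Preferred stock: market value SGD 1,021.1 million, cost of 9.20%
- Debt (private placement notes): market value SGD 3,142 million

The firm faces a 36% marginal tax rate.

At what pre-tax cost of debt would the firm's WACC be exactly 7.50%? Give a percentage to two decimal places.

4.44%

Total capital V = 7290 + 1021.1 + 3142 = 11453.1.
Equity weight = 7290/11453.1 = 0.6365.
Preferred weight = 1021.1/11453.1 = 0.0892.
Private placement notes weight = 3142/11453.1 = 0.2743.
Equity contribution = 0.6365 × 9.27% = 5.9004%.
Preferred contribution = 0.0892 × 9.2% = 0.8202%.
Remaining for debt = 7.5% − 6.7207% = 0.7793%.
Rd × (1 − 36%) × 0.2743 = 0.7793%  ⇒  Rd = 4.4388%.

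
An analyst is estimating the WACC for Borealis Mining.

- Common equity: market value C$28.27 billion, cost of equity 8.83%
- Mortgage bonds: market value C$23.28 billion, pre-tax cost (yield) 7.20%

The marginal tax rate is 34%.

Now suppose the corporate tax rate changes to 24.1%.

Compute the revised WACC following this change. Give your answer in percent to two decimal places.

7.31%

After the change:
Total capital V = 28.27 + 23.28 = 51.55.
Equity: weight = 28.27/51.55 = 0.5484; cost = 8.83%.
Mortgage bonds: weight = 23.28/51.55 = 0.4516; after-tax cost = 7.2% × (1 − 24.1%) = 5.4648%.
WACC = 0.5484 × 8.8300% + 0.4516 × 5.4648% = 7.3103%.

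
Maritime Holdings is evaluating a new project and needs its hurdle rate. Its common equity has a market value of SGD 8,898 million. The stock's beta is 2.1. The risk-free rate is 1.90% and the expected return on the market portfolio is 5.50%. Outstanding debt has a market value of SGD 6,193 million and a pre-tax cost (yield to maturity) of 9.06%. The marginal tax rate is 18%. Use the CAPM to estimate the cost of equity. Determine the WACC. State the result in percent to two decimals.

8.63%

Market risk premium = 5.5% − 1.9% = 3.6%.
Cost of equity via CAPM: Re = 1.9% + 2.1 × 3.6% = 9.4600%.
Total capital V = 8898 + 6193 = 15091.
Equity: weight = 8898/15091 = 0.5896; cost = 9.46%.
Debt: weight = 6193/15091 = 0.4104; after-tax cost = 9.06% × (1 − 18%) = 7.4292%.
WACC = 0.5896 × 9.4600% + 0.4104 × 7.4292% = 8.6266%.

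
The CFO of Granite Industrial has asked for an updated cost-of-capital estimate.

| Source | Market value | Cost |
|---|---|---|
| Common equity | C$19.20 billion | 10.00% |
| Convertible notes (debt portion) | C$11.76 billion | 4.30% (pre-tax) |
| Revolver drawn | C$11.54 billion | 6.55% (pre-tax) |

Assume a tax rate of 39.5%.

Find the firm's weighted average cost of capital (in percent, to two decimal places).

Total capital V = 19.2 + 11.76 + 11.54 = 42.5.
Equity: weight = 19.2/42.5 = 0.4518; cost = 10%.
Convertible notes (debt portion): weight = 11.76/42.5 = 0.2767; after-tax cost = 4.3% × (1 − 39.5%) = 2.6015%.
Revolver drawn: weight = 11.54/42.5 = 0.2715; after-tax cost = 6.55% × (1 − 39.5%) = 3.9627%.
WACC = 0.4518 × 10.0000% + 0.2767 × 2.6015% + 0.2715 × 3.9627% = 6.3135%.

6.31%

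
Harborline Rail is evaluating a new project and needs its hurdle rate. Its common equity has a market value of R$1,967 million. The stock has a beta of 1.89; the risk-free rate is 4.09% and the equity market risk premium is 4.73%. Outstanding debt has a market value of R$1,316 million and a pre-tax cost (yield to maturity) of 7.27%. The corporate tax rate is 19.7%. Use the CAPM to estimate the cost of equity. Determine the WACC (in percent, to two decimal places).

Cost of equity via CAPM: Re = 4.09% + 1.89 × 4.73% = 13.0297%.
Total capital V = 1967 + 1316 = 3283.
Equity: weight = 1967/3283 = 0.5991; cost = 13.0297%.
Debt: weight = 1316/3283 = 0.4009; after-tax cost = 7.27% × (1 − 19.7%) = 5.8378%.
WACC = 0.5991 × 13.0297% + 0.4009 × 5.8378% = 10.1468%.

10.15%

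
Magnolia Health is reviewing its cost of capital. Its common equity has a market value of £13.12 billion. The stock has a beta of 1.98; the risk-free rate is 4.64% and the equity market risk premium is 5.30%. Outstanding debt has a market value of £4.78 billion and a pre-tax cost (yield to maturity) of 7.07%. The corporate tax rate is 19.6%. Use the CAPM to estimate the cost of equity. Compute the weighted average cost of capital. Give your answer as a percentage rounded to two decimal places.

12.61%

Cost of equity via CAPM: Re = 4.64% + 1.98 × 5.3% = 15.1340%.
Total capital V = 13.12 + 4.78 = 17.9.
Equity: weight = 13.12/17.9 = 0.7330; cost = 15.134%.
Debt: weight = 4.78/17.9 = 0.2670; after-tax cost = 7.07% × (1 − 19.6%) = 5.6843%.
WACC = 0.7330 × 15.1340% + 0.2670 × 5.6843% = 12.6106%.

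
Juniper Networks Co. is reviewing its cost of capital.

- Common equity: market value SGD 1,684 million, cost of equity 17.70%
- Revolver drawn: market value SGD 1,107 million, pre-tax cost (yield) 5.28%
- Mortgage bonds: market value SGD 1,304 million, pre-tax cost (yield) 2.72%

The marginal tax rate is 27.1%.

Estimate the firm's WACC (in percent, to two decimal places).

Total capital V = 1684 + 1107 + 1304 = 4095.
Equity: weight = 1684/4095 = 0.4112; cost = 17.7%.
Revolver drawn: weight = 1107/4095 = 0.2703; after-tax cost = 5.28% × (1 − 27.1%) = 3.8491%.
Mortgage bonds: weight = 1304/4095 = 0.3184; after-tax cost = 2.72% × (1 − 27.1%) = 1.9829%.
WACC = 0.4112 × 17.7000% + 0.2703 × 3.8491% + 0.3184 × 1.9829% = 8.9508%.

8.95%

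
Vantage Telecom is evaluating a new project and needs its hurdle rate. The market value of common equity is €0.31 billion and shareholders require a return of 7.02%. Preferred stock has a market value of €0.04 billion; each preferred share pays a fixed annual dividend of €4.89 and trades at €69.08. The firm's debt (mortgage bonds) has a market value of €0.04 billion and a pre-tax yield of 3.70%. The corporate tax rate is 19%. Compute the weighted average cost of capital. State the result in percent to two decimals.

Cost of preferred: Rp = 4.89 / 69.08 = 7.0787%.
Total capital V = 0.31 + 0.04 + 0.04 = 0.39.
Equity: weight = 0.31/0.39 = 0.7949; cost = 7.02%.
Preferred: weight = 0.04/0.39 = 0.1026; cost = 7.0787%.
Mortgage bonds: weight = 0.04/0.39 = 0.1026; after-tax cost = 3.7% × (1 − 19%) = 2.9970%.
WACC = 0.7949 × 7.0200% + 0.1026 × 7.0787% + 0.1026 × 2.9970% = 6.6134%.

6.61%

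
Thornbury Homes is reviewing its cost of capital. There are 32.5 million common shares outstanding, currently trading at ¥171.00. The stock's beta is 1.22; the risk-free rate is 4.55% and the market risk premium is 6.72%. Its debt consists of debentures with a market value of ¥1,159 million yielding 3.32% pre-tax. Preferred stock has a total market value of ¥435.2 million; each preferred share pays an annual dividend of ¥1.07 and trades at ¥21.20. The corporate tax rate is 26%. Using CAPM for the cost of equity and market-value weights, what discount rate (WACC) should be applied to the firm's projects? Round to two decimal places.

10.61%

Cost of equity via CAPM: Re = 4.55% + 1.22 × 6.72% = 12.7484%.
Cost of preferred: Rp = 1.07 / 21.2 = 5.0472%.
Market value of equity E = 171.0 × 32.5m = 5557.5m.
Total capital V = 5557.5 + 435.2 + 1159 = 7151.7.
Equity: weight = 5557.5/7151.7 = 0.7771; cost = 12.7484%.
Preferred: weight = 435.2/7151.7 = 0.0609; cost = 5.0472%.
Debentures: weight = 1159/7151.7 = 0.1621; after-tax cost = 3.32% × (1 − 26%) = 2.4568%.
WACC = 0.7771 × 12.7484% + 0.0609 × 5.0472% + 0.1621 × 2.4568% = 10.6119%.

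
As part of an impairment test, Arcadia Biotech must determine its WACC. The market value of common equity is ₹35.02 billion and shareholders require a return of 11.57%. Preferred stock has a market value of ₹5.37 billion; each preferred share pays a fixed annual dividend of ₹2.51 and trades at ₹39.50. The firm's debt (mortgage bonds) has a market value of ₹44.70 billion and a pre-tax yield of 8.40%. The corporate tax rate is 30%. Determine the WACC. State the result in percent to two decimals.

Cost of preferred: Rp = 2.51 / 39.5 = 6.3544%.
Total capital V = 35.02 + 5.37 + 44.7 = 85.09.
Equity: weight = 35.02/85.09 = 0.4116; cost = 11.57%.
Preferred: weight = 5.37/85.09 = 0.0631; cost = 6.3544%.
Mortgage bonds: weight = 44.7/85.09 = 0.5253; after-tax cost = 8.4% × (1 − 30%) = 5.8800%.
WACC = 0.4116 × 11.5700% + 0.0631 × 6.3544% + 0.5253 × 5.8800% = 8.2517%.

8.25%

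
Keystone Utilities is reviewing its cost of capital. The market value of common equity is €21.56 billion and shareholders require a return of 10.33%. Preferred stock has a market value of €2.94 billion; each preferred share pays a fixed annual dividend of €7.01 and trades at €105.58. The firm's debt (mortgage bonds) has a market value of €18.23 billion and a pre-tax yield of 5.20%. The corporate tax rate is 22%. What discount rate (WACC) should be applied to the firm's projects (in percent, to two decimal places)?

7.40%

Cost of preferred: Rp = 7.01 / 105.58 = 6.6395%.
Total capital V = 21.56 + 2.94 + 18.23 = 42.73.
Equity: weight = 21.56/42.73 = 0.5046; cost = 10.33%.
Preferred: weight = 2.94/42.73 = 0.0688; cost = 6.6395%.
Mortgage bonds: weight = 18.23/42.73 = 0.4266; after-tax cost = 5.2% × (1 − 22%) = 4.0560%.
WACC = 0.5046 × 10.3300% + 0.0688 × 6.6395% + 0.4266 × 4.0560% = 7.3994%.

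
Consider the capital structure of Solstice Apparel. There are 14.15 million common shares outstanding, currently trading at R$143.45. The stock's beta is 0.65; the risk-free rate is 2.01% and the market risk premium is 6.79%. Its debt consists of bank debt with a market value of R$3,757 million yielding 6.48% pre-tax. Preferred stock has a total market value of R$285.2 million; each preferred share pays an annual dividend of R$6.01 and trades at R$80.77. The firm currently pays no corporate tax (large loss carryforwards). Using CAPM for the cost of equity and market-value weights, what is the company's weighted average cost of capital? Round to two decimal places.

6.51%

Cost of equity via CAPM: Re = 2.01% + 0.65 × 6.79% = 6.4235%.
Cost of preferred: Rp = 6.01 / 80.77 = 7.4409%.
Market value of equity E = 143.45 × 14.15m = 2029.8175m.
Total capital V = 2029.8175 + 285.2 + 3757 = 6072.0175.
Equity: weight = 2029.8175/6072.0175 = 0.3343; cost = 6.4235%.
Preferred: weight = 285.2/6072.0175 = 0.0470; cost = 7.4409%.
Bank debt: weight = 3757/6072.0175 = 0.6187; after-tax cost = 6.48% × (1 − 0%) = 6.4800%.
WACC = 0.3343 × 6.4235% + 0.0470 × 7.4409% + 0.6187 × 6.4800% = 6.5062%.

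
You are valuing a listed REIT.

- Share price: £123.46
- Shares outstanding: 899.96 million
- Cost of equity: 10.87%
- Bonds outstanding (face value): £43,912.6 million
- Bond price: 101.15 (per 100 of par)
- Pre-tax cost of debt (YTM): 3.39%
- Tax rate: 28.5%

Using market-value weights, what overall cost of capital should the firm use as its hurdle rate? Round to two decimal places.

8.46%

Market value of equity E = 123.46 × 899.96m = 111109.0616m. Market value of debt D = 43912.6m × 101.15/100 = 44417.5949m.
Total capital V = 111109.0616 + 44417.5949 = 155526.6565.
Equity: weight = 111109.0616/155526.6565 = 0.7144; cost = 10.87%.
Bonds outstanding: weight = 44417.5949/155526.6565 = 0.2856; after-tax cost = 3.39% × (1 − 28.5%) = 2.4239%.
WACC = 0.7144 × 10.8700% + 0.2856 × 2.4239% = 8.4578%.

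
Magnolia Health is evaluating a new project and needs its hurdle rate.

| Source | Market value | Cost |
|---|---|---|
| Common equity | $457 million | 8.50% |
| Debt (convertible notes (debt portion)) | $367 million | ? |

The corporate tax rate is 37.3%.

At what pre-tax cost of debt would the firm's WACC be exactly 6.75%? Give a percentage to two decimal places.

7.29%

Total capital V = 457 + 367 = 824.
Equity weight = 457/824 = 0.5546.
Convertible notes (debt portion) weight = 367/824 = 0.4454.
Equity contribution = 0.5546 × 8.5% = 4.7142%.
Remaining for debt = 6.75% − 4.7142% = 2.0358%.
Rd × (1 − 37.3%) × 0.4454 = 2.0358%  ⇒  Rd = 7.2900%.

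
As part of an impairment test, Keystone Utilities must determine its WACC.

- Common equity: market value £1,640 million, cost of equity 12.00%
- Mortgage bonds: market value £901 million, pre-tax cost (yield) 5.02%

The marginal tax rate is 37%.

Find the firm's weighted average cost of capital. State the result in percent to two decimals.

8.87%

Total capital V = 1640 + 901 = 2541.
Equity: weight = 1640/2541 = 0.6454; cost = 12%.
Mortgage bonds: weight = 901/2541 = 0.3546; after-tax cost = 5.02% × (1 − 37%) = 3.1626%.
WACC = 0.6454 × 12.0000% + 0.3546 × 3.1626% = 8.8664%.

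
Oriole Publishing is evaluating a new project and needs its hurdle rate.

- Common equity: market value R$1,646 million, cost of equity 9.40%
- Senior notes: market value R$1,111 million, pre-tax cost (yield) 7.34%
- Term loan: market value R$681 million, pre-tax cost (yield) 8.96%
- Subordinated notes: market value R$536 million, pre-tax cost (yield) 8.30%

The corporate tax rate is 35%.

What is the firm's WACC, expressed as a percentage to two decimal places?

6.95%

Total capital V = 1646 + 1111 + 681 + 536 = 3974.
Equity: weight = 1646/3974 = 0.4142; cost = 9.4%.
Senior notes: weight = 1111/3974 = 0.2796; after-tax cost = 7.34% × (1 − 35%) = 4.7710%.
Term loan: weight = 681/3974 = 0.1714; after-tax cost = 8.96% × (1 − 35%) = 5.8240%.
Subordinated notes: weight = 536/3974 = 0.1349; after-tax cost = 8.3% × (1 − 35%) = 5.3950%.
WACC = 0.4142 × 9.4000% + 0.2796 × 4.7710% + 0.1714 × 5.8240% + 0.1349 × 5.3950% = 6.9529%.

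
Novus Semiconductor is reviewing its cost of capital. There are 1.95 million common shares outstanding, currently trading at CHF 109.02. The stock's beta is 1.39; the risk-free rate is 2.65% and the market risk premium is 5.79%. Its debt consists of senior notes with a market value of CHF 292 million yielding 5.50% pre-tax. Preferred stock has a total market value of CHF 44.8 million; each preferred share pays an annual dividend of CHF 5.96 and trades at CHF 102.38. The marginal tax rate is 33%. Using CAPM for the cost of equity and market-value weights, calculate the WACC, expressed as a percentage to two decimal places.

6.57%

Cost of equity via CAPM: Re = 2.65% + 1.39 × 5.79% = 10.6981%.
Cost of preferred: Rp = 5.96 / 102.38 = 5.8214%.
Market value of equity E = 109.02 × 1.95m = 212.589m.
Total capital V = 212.589 + 44.8 + 292 = 549.389.
Equity: weight = 212.589/549.389 = 0.3870; cost = 10.6981%.
Preferred: weight = 44.8/549.389 = 0.0815; cost = 5.8214%.
Senior notes: weight = 292/549.389 = 0.5315; after-tax cost = 5.5% × (1 − 33%) = 3.6850%.
WACC = 0.3870 × 10.6981% + 0.0815 × 5.8214% + 0.5315 × 3.6850% = 6.5730%.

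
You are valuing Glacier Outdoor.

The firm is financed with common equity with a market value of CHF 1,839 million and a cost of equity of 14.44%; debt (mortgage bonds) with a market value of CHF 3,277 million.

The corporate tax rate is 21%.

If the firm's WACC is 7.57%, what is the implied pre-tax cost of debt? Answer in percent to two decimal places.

4.70%

Total capital V = 1839 + 3277 = 5116.
Equity weight = 1839/5116 = 0.3595.
Mortgage bonds weight = 3277/5116 = 0.6405.
Equity contribution = 0.3595 × 14.44% = 5.1906%.
Remaining for debt = 7.57% − 5.1906% = 2.3794%.
Rd × (1 − 21%) × 0.6405 = 2.3794%  ⇒  Rd = 4.7021%.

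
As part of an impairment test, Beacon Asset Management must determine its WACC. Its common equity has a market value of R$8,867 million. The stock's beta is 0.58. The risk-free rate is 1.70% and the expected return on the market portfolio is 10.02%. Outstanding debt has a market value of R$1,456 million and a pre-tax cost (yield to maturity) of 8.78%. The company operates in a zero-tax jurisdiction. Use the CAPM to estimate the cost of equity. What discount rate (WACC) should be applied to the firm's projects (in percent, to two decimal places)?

6.84%

Market risk premium = 10.02% − 1.7% = 8.32%.
Cost of equity via CAPM: Re = 1.7% + 0.58 × 8.32% = 6.5256%.
Total capital V = 8867 + 1456 = 10323.
Equity: weight = 8867/10323 = 0.8590; cost = 6.5256%.
Debt: weight = 1456/10323 = 0.1410; after-tax cost = 8.78% × (1 − 0%) = 8.7800%.
WACC = 0.8590 × 6.5256% + 0.1410 × 8.7800% = 6.8436%.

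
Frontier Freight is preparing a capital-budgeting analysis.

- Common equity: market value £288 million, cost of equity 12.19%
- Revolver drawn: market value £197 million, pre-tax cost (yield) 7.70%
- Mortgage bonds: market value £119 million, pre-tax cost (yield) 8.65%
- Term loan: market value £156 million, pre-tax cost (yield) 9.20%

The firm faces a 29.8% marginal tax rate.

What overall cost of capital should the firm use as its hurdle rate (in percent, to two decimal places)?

Total capital V = 288 + 197 + 119 + 156 = 760.
Equity: weight = 288/760 = 0.3789; cost = 12.19%.
Revolver drawn: weight = 197/760 = 0.2592; after-tax cost = 7.7% × (1 − 29.8%) = 5.4054%.
Mortgage bonds: weight = 119/760 = 0.1566; after-tax cost = 8.65% × (1 − 29.8%) = 6.0723%.
Term loan: weight = 156/760 = 0.2053; after-tax cost = 9.2% × (1 − 29.8%) = 6.4584%.
WACC = 0.3789 × 12.1900% + 0.2592 × 5.4054% + 0.1566 × 6.0723% + 0.2053 × 6.4584% = 8.2970%.

8.30%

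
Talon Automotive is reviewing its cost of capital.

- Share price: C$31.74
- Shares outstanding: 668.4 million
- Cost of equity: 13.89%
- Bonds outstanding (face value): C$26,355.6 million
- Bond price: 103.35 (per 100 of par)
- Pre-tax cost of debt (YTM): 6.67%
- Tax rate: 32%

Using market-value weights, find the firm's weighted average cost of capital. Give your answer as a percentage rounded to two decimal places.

8.63%

Market value of equity E = 31.74 × 668.4m = 21215.016m. Market value of debt D = 26355.6m × 103.35/100 = 27238.5126m.
Total capital V = 21215.016 + 27238.5126 = 48453.5286.
Equity: weight = 21215.016/48453.5286 = 0.4378; cost = 13.89%.
Bonds outstanding: weight = 27238.5126/48453.5286 = 0.5622; after-tax cost = 6.67% × (1 − 32%) = 4.5356%.
WACC = 0.4378 × 13.8900% + 0.5622 × 4.5356% = 8.6314%.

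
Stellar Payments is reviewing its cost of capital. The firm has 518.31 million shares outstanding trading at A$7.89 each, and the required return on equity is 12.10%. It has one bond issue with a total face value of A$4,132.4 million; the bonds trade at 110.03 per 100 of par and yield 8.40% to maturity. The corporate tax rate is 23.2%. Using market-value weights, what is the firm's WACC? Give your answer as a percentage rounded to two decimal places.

Market value of equity E = 7.89 × 518.31m = 4089.4659m. Market value of debt D = 4132.4m × 110.03/100 = 4546.87972m.
Total capital V = 4089.4659 + 4546.87972 = 8636.34562.
Equity: weight = 4089.4659/8636.34562 = 0.4735; cost = 12.1%.
Bonds outstanding: weight = 4546.87972/8636.34562 = 0.5265; after-tax cost = 8.4% × (1 − 23.2%) = 6.4512%.
WACC = 0.4735 × 12.1000% + 0.5265 × 6.4512% = 9.1260%.

9.13%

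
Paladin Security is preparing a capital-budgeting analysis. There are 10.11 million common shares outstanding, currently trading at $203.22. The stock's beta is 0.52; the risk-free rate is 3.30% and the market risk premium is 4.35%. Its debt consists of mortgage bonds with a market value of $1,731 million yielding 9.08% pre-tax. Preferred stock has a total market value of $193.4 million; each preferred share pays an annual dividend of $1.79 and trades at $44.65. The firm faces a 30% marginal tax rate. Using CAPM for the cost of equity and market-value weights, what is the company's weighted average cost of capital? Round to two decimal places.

5.83%

Cost of equity via CAPM: Re = 3.3% + 0.52 × 4.35% = 5.5620%.
Cost of preferred: Rp = 1.79 / 44.65 = 4.0090%.
Market value of equity E = 203.22 × 10.11m = 2054.5542m.
Total capital V = 2054.5542 + 193.4 + 1731 = 3978.9542.
Equity: weight = 2054.5542/3978.9542 = 0.5164; cost = 5.562%.
Preferred: weight = 193.4/3978.9542 = 0.0486; cost = 4.009%.
Mortgage bonds: weight = 1731/3978.9542 = 0.4350; after-tax cost = 9.08% × (1 − 30%) = 6.3560%.
WACC = 0.5164 × 5.5620% + 0.0486 × 4.0090% + 0.4350 × 6.3560% = 5.8319%.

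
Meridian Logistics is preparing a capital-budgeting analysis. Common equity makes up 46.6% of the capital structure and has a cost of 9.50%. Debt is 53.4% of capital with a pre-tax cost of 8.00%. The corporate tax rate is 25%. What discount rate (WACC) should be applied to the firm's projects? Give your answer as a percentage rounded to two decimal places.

7.63%

After-tax cost of debt = 8% × (1 − 25%) = 6.0000%.
WACC = 0.466 × 9.5000% + 0.534 × 6.0000% = 7.6310%.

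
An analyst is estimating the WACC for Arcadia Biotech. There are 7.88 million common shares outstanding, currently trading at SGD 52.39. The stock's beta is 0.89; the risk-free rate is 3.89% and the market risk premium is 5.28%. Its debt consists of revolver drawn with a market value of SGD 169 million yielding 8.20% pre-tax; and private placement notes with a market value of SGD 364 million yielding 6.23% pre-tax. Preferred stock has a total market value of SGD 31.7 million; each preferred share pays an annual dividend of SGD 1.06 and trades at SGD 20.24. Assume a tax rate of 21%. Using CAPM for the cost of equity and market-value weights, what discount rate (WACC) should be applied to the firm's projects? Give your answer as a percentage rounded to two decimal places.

Cost of equity via CAPM: Re = 3.89% + 0.89 × 5.28% = 8.5892%.
Cost of preferred: Rp = 1.06 / 20.24 = 5.2372%.
Market value of equity E = 52.39 × 7.88m = 412.8332m.
Total capital V = 412.8332 + 31.7 + 169 + 364 = 977.5332.
Equity: weight = 412.8332/977.5332 = 0.4223; cost = 8.5892%.
Preferred: weight = 31.7/977.5332 = 0.0324; cost = 5.2372%.
Revolver drawn: weight = 169/977.5332 = 0.1729; after-tax cost = 8.2% × (1 − 21%) = 6.4780%.
Private placement notes: weight = 364/977.5332 = 0.3724; after-tax cost = 6.23% × (1 − 21%) = 4.9217%.
WACC = 0.4223 × 8.5892% + 0.0324 × 5.2372% + 0.1729 × 6.4780% + 0.3724 × 4.9217% = 6.7499%.

6.75%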